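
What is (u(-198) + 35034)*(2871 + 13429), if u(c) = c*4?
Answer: 558144600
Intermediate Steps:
u(c) = 4*c
(u(-198) + 35034)*(2871 + 13429) = (4*(-198) + 35034)*(2871 + 13429) = (-792 + 35034)*16300 = 34242*16300 = 558144600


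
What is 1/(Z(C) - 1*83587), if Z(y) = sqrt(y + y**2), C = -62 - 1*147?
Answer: -83587/6986743097 - 4*sqrt(2717)/6986743097 ≈ -1.1993e-5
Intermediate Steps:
C = -209 (C = -62 - 147 = -209)
1/(Z(C) - 1*83587) = 1/(sqrt(-209*(1 - 209)) - 1*83587) = 1/(sqrt(-209*(-208)) - 83587) = 1/(sqrt(43472) - 83587) = 1/(4*sqrt(2717) - 83587) = 1/(-83587 + 4*sqrt(2717))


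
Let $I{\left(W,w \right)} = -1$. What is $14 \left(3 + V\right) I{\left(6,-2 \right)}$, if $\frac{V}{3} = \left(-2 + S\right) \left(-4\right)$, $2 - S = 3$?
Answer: $-546$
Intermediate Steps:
$S = -1$ ($S = 2 - 3 = -1$)
$V = 36$ ($V = 3 \left(-2 - 1\right) \left(-4\right) = 3 \left(\left(-3\right) \left(-4\right)\right) = 3 \cdot 12 = 36$)
$14 \left(3 + V\right) I{\left(6,-2 \right)} = 14 \left(3 + 36\right) \left(-1\right) = 14 \cdot 39 \left(-1\right) = 14 \left(-39\right) = -546$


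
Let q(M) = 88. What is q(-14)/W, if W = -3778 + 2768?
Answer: -44/505 ≈ -0.087129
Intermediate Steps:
W = -1010
q(-14)/W = 88/(-1010) = 88*(-1/1010) = -44/505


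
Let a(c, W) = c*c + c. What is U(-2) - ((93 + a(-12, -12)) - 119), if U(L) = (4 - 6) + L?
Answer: -110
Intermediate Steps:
U(L) = -2 + L
a(c, W) = c + c**2 (a(c, W) = c**2 + c = c + c**2)
U(-2) - ((93 + a(-12, -12)) - 119) = (-2 - 2) - ((93 - 12*(1 - 12)) - 119) = -4 - ((93 - 12*(-11)) - 119) = -4 - ((93 + 132) - 119) = -4 - (225 - 119) = -4 - 1*106 = -4 - 106 = -110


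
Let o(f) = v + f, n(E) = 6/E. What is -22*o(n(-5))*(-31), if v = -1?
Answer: -7502/5 ≈ -1500.4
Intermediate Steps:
o(f) = -1 + f
-22*o(n(-5))*(-31) = -22*(-1 + 6/(-5))*(-31) = -22*(-1 + 6*(-⅕))*(-31) = -22*(-1 - 6/5)*(-31) = -22*(-11/5)*(-31) = (242/5)*(-31) = -7502/5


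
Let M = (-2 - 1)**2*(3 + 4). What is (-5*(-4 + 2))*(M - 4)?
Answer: 590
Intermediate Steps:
M = 63 (M = (-3)**2*7 = 9*7 = 63)
(-5*(-4 + 2))*(M - 4) = (-5*(-4 + 2))*(63 - 4) = -5*(-2)*59 = 10*59 = 590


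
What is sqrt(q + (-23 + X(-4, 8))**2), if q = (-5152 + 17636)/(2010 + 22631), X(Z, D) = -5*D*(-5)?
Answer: sqrt(19022614781093)/24641 ≈ 177.00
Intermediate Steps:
X(Z, D) = 25*D
q = 12484/24641 ≈ 0.50664
sqrt(q + (-23 + X(-4, 8))**2) = sqrt(12484/24641 + (-23 + 25*8)**2) = sqrt(12484/24641 + (-23 + 200)**2) = sqrt(12484/24641 + 177**2) = sqrt(12484/24641 + 31329) = sqrt(771990373/24641) = sqrt(19022614781093)/24641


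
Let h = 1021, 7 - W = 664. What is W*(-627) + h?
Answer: 412960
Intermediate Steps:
W = -657 (W = 7 - 1*664 = 7 - 664 = -657)
W*(-627) + h = -657*(-627) + 1021 = 411939 + 1021 = 412960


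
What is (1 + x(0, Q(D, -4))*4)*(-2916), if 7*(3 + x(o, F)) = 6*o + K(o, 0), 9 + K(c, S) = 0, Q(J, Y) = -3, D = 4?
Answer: 329508/7 ≈ 47073.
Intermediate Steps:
K(c, S) = -9 (K(c, S) = -9 + 0 = -9)
x(o, F) = -30/7 + 6*o/7 (x(o, F) = -3 + (6*o - 9)/7 = -3 + (-9 + 6*o)/7 = -3 + (-9/7 + 6*o/7) = -30/7 + 6*o/7)
(1 + x(0, Q(D, -4))*4)*(-2916) = (1 + (-30/7 + (6/7)*0)*4)*(-2916) = (1 + (-30/7 + 0)*4)*(-2916) = (1 - 30/7*4)*(-2916) = (1 - 120/7)*(-2916) = -113/7*(-2916) = 329508/7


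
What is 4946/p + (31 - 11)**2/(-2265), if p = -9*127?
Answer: -777326/172593 ≈ -4.5038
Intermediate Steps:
p = -1143
4946/p + (31 - 11)**2/(-2265) = 4946/(-1143) + (31 - 11)**2/(-2265) = 4946*(-1/1143) + 20**2*(-1/2265) = -4946/1143 + 400*(-1/2265) = -4946/1143 - 80/453 = -777326/172593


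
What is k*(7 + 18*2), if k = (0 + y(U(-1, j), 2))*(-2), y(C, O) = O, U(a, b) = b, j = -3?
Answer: -172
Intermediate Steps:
k = -4 (k = (0 + 2)*(-2) = 2*(-2) = -4)
k*(7 + 18*2) = -4*(7 + 18*2) = -4*(7 + 36) = -4*43 = -172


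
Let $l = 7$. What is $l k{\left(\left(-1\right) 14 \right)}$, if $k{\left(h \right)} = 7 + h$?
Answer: $-49$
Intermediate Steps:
$l k{\left(\left(-1\right) 14 \right)} = 7 \left(7 - 14\right) = 7 \left(-7\right) = -49$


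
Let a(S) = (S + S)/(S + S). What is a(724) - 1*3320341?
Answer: -3320340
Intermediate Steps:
a(S) = 1 (a(S) = (2*S)/((2*S)) = (2*S)*(1/(2*S)) = 1)
a(724) - 1*3320341 = 1 - 1*3320341 = 1 - 3320341 = -3320340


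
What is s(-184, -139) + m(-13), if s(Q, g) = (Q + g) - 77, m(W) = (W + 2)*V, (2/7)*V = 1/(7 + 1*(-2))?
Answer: -4077/10 ≈ -407.70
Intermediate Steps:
V = 7/10 (V = 7/(2*(7 + 1*(-2))) = 7/(2*(7 - 2)) = (7/2)/5 = (7/2)*(⅕) = 7/10 ≈ 0.70000)
m(W) = 7/5 + 7*W/10 (m(W) = (W + 2)*(7/10) = (2 + W)*(7/10) = 7/5 + 7*W/10)
s(Q, g) = -77 + Q + g
s(-184, -139) + m(-13) = (-77 - 184 - 139) + (7/5 + (7/10)*(-13)) = -400 + (7/5 - 91/10) = -400 - 77/10 = -4077/10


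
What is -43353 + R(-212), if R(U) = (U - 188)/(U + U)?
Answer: -2297659/53 ≈ -43352.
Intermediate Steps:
R(U) = (-188 + U)/(2*U) (R(U) = (-188 + U)/((2*U)) = (-188 + U)*(1/(2*U)) = (-188 + U)/(2*U))
-43353 + R(-212) = -43353 + (½)*(-188 - 212)/(-212) = -43353 + (½)*(-1/212)*(-400) = -43353 + 50/53 = -2297659/53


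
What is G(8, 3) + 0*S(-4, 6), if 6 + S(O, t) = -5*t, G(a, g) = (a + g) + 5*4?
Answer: 31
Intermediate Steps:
G(a, g) = 20 + a + g (G(a, g) = (a + g) + 20 = 20 + a + g)
S(O, t) = -6 - 5*t
G(8, 3) + 0*S(-4, 6) = (20 + 8 + 3) + 0*(-6 - 5*6) = 31 + 0*(-6 - 30) = 31 + 0*(-36) = 31 + 0 = 31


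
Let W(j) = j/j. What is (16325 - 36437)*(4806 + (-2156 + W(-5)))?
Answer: -53316912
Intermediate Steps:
W(j) = 1
(16325 - 36437)*(4806 + (-2156 + W(-5))) = (16325 - 36437)*(4806 + (-2156 + 1)) = -20112*(4806 - 2155) = -20112*2651 = -53316912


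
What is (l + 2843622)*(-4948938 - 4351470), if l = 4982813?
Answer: -72789038685480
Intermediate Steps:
(l + 2843622)*(-4948938 - 4351470) = (4982813 + 2843622)*(-4948938 - 4351470) = 7826435*(-9300408) = -72789038685480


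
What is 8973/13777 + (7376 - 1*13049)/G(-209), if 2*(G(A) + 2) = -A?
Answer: -154474377/2824285 ≈ -54.695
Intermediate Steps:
G(A) = -2 - A/2 (G(A) = -2 + (-A)/2 = -2 - A/2)
8973/13777 + (7376 - 1*13049)/G(-209) = 8973/13777 + (7376 - 1*13049)/(-2 - ½*(-209)) = 8973*(1/13777) + (7376 - 13049)/(-2 + 209/2) = 8973/13777 - 5673/205/2 = 8973/13777 - 5673*2/205 = 8973/13777 - 11346/205 = -154474377/2824285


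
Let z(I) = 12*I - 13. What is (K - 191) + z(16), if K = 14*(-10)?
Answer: -152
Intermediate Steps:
z(I) = -13 + 12*I
K = -140
(K - 191) + z(16) = (-140 - 191) + (-13 + 12*16) = -331 + (-13 + 192) = -331 + 179 = -152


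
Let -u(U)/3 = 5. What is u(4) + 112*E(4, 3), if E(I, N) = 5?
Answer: 545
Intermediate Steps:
u(U) = -15 (u(U) = -3*5 = -15)
u(4) + 112*E(4, 3) = -15 + 112*5 = -15 + 560 = 545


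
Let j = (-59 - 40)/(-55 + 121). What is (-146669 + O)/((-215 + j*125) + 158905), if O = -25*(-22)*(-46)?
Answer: -343938/317005 ≈ -1.0850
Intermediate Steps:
j = -3/2 (j = -99/66 = -99*1/66 = -3/2 ≈ -1.5000)
O = -25300 (O = 550*(-46) = -25300)
(-146669 + O)/((-215 + j*125) + 158905) = (-146669 - 25300)/((-215 - 3/2*125) + 158905) = -171969/((-215 - 375/2) + 158905) = -171969/(-805/2 + 158905) = -171969/317005/2 = -171969*2/317005 = -343938/317005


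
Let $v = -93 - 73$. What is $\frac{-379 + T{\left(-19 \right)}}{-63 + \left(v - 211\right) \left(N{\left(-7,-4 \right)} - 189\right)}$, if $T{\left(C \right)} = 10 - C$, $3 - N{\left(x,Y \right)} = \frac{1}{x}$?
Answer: $- \frac{1225}{245018} \approx -0.0049996$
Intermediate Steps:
$v = -166$ ($v = -93 - 73 = -166$)
$N{\left(x,Y \right)} = 3 - \frac{1}{x}$
$\frac{-379 + T{\left(-19 \right)}}{-63 + \left(v - 211\right) \left(N{\left(-7,-4 \right)} - 189\right)} = \frac{-379 + \left(10 - -19\right)}{-63 + \left(-166 - 211\right) \left(\left(3 - \frac{1}{-7}\right) - 189\right)} = \frac{-379 + \left(10 + 19\right)}{-63 - 377 \left(\left(3 - - \frac{1}{7}\right) - 189\right)} = \frac{-379 + 29}{-63 - 377 \left(\left(3 + \frac{1}{7}\right) - 189\right)} = - \frac{350}{-63 - 377 \left(\frac{22}{7} - 189\right)} = - \frac{350}{-63 - - \frac{490477}{7}} = - \frac{350}{-63 + \frac{490477}{7}} = - \frac{350}{\frac{490036}{7}} = \left(-350\right) \frac{7}{490036} = - \frac{1225}{245018}$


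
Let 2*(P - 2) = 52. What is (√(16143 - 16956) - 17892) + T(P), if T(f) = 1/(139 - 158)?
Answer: -339949/19 + I*√813 ≈ -17892.0 + 28.513*I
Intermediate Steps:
P = 28 (P = 2 + (½)*52 = 2 + 26 = 28)
T(f) = -1/19 (T(f) = 1/(-19) = -1/19)
(√(16143 - 16956) - 17892) + T(P) = (√(16143 - 16956) - 17892) - 1/19 = (√(-813) - 17892) - 1/19 = (I*√813 - 17892) - 1/19 = (-17892 + I*√813) - 1/19 = -339949/19 + I*√813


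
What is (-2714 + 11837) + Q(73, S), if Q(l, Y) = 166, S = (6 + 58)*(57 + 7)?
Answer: 9289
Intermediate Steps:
S = 4096 (S = 64*64 = 4096)
(-2714 + 11837) + Q(73, S) = (-2714 + 11837) + 166 = 9123 + 166 = 9289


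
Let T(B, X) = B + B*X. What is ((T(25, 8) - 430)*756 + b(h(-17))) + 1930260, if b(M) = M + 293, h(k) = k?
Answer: 1775556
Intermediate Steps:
b(M) = 293 + M
((T(25, 8) - 430)*756 + b(h(-17))) + 1930260 = ((25*(1 + 8) - 430)*756 + (293 - 17)) + 1930260 = ((25*9 - 430)*756 + 276) + 1930260 = ((225 - 430)*756 + 276) + 1930260 = (-205*756 + 276) + 1930260 = (-154980 + 276) + 1930260 = -154704 + 1930260 = 1775556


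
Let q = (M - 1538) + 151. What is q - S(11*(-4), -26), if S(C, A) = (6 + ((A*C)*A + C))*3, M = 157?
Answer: 88116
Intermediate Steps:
S(C, A) = 18 + 3*C + 3*C*A² (S(C, A) = (6 + (C*A² + C))*3 = (6 + (C + C*A²))*3 = (6 + C + C*A²)*3 = 18 + 3*C + 3*C*A²)
q = -1230 (q = (157 - 1538) + 151 = -1381 + 151 = -1230)
q - S(11*(-4), -26) = -1230 - (18 + 3*(11*(-4)) + 3*(11*(-4))*(-26)²) = -1230 - (18 + 3*(-44) + 3*(-44)*676) = -1230 - (18 - 132 - 89232) = -1230 - 1*(-89346) = -1230 + 89346 = 88116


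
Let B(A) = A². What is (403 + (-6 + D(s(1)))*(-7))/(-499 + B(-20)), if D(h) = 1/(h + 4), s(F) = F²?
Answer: -2218/495 ≈ -4.4808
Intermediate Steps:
D(h) = 1/(4 + h)
(403 + (-6 + D(s(1)))*(-7))/(-499 + B(-20)) = (403 + (-6 + 1/(4 + 1²))*(-7))/(-499 + (-20)²) = (403 + (-6 + 1/(4 + 1))*(-7))/(-499 + 400) = (403 + (-6 + 1/5)*(-7))/(-99) = (403 + (-6 + ⅕)*(-7))*(-1/99) = (403 - 29/5*(-7))*(-1/99) = (403 + 203/5)*(-1/99) = (2218/5)*(-1/99) = -2218/495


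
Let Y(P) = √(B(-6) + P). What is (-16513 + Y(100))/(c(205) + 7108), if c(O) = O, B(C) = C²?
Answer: -16513/7313 + 2*√34/7313 ≈ -2.2564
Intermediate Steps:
Y(P) = √(36 + P) (Y(P) = √((-6)² + P) = √(36 + P))
(-16513 + Y(100))/(c(205) + 7108) = (-16513 + √(36 + 100))/(205 + 7108) = (-16513 + √136)/7313 = (-16513 + 2*√34)*(1/7313) = -16513/7313 + 2*√34/7313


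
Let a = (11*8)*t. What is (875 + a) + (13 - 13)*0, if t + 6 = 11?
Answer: 1315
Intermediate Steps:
t = 5 (t = -6 + 11 = 5)
a = 440 (a = (11*8)*5 = 88*5 = 440)
(875 + a) + (13 - 13)*0 = (875 + 440) + (13 - 13)*0 = 1315 + 0*0 = 1315 + 0 = 1315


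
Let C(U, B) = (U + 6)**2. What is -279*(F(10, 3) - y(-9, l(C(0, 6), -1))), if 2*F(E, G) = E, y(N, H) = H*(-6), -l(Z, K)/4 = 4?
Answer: 25389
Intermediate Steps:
C(U, B) = (6 + U)**2
l(Z, K) = -16 (l(Z, K) = -4*4 = -16)
y(N, H) = -6*H
F(E, G) = E/2
-279*(F(10, 3) - y(-9, l(C(0, 6), -1))) = -279*((1/2)*10 - (-6)*(-16)) = -279*(5 - 1*96) = -279*(5 - 96) = -279*(-91) = 25389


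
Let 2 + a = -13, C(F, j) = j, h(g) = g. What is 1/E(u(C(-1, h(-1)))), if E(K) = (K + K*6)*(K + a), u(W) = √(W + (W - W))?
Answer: I*(15 + I)/1582 ≈ -0.00063211 + 0.0094817*I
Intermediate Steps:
u(W) = √W (u(W) = √(W + 0) = √W)
a = -15 (a = -2 - 13 = -15)
E(K) = 7*K*(-15 + K) (E(K) = (K + K*6)*(K - 15) = (K + 6*K)*(-15 + K) = (7*K)*(-15 + K) = 7*K*(-15 + K))
1/E(u(C(-1, h(-1)))) = 1/(7*√(-1)*(-15 + √(-1))) = 1/(7*I*(-15 + I)) = -I*(-15 - I)/1582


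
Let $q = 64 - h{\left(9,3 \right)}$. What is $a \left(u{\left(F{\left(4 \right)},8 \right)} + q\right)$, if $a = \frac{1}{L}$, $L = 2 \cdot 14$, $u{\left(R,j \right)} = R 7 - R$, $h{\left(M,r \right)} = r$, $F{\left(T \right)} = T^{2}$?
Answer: $\frac{157}{28} \approx 5.6071$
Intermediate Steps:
$u{\left(R,j \right)} = 6 R$ ($u{\left(R,j \right)} = 7 R - R = 6 R$)
$L = 28$
$q = 61$ ($q = 64 - 3 = 61$)
$a = \frac{1}{28} \approx 0.035714$
$a \left(u{\left(F{\left(4 \right)},8 \right)} + q\right) = \frac{6 \cdot 4^{2} + 61}{28} = \frac{6 \cdot 16 + 61}{28} = \frac{96 + 61}{28} = \frac{1}{28} \cdot 157 = \frac{157}{28}$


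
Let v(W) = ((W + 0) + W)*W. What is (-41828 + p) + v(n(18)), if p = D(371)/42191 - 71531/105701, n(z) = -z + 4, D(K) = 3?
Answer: -184792283246794/4459630891 ≈ -41437.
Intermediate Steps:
n(z) = 4 - z
p = -3017647318/4459630891 (p = 3/42191 - 71531/105701 = -3017647318/4459630891 ≈ -0.67666)
v(W) = 2*W² (v(W) = (W + W)*W = (2*W)*W = 2*W²)
(-41828 + p) + v(n(18)) = (-41828 - 3017647318/4459630891) + 2*(4 - 1*18)² = -186540458556066/4459630891 + 2*(4 - 18)² = -186540458556066/4459630891 + 2*(-14)² = -186540458556066/4459630891 + 2*196 = -186540458556066/4459630891 + 392 = -184792283246794/4459630891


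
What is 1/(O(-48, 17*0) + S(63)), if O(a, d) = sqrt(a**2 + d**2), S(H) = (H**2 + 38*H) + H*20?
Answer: 1/7671 ≈ 0.00013036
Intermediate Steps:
S(H) = H**2 + 58*H (S(H) = (H**2 + 38*H) + 20*H = H**2 + 58*H)
1/(O(-48, 17*0) + S(63)) = 1/(sqrt((-48)**2 + (17*0)**2) + 63*(58 + 63)) = 1/(sqrt(2304 + 0**2) + 63*121) = 1/(sqrt(2304 + 0) + 7623) = 1/(sqrt(2304) + 7623) = 1/(48 + 7623) = 1/7671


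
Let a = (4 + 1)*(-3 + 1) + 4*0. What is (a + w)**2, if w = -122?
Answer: 17424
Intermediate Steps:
a = -10 (a = 5*(-2) + 0 = -10 + 0 = -10)
(a + w)**2 = (-10 - 122)**2 = (-132)**2 = 17424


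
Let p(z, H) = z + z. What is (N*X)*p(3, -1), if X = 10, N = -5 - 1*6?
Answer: -660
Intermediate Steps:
N = -11 (N = -5 - 6 = -11)
p(z, H) = 2*z
(N*X)*p(3, -1) = (-11*10)*(2*3) = -110*6 = -660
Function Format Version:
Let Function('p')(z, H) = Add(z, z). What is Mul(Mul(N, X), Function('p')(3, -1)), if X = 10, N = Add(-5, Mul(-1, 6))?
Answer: -660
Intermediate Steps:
N = -11 (N = Add(-5, -6) = -11)
Function('p')(z, H) = Mul(2, z)
Mul(Mul(N, X), Function('p')(3, -1)) = Mul(Mul(-11, 10), Mul(2, 3)) = Mul(-110, 6) = -660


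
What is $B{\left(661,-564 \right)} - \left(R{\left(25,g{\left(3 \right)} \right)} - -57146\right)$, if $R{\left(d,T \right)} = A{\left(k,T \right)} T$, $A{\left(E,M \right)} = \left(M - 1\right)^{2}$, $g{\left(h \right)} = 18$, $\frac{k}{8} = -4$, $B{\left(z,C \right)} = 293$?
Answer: $-62055$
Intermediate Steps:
$k = -32$ ($k = 8 \left(-4\right) = -32$)
$A{\left(E,M \right)} = \left(-1 + M\right)^{2}$
$R{\left(d,T \right)} = T \left(-1 + T\right)^{2}$ ($R{\left(d,T \right)} = \left(-1 + T\right)^{2} T = T \left(-1 + T\right)^{2}$)
$B{\left(661,-564 \right)} - \left(R{\left(25,g{\left(3 \right)} \right)} - -57146\right) = 293 - \left(18 \left(-1 + 18\right)^{2} - -57146\right) = 293 - \left(18 \cdot 17^{2} + 57146\right) = 293 - \left(18 \cdot 289 + 57146\right) = 293 - \left(5202 + 57146\right) = 293 - 62348 = -62055$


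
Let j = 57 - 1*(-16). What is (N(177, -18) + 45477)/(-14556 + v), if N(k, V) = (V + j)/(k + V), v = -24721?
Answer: -7230898/6245043 ≈ -1.1579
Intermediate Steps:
j = 73 (j = 57 + 16 = 73)
N(k, V) = (73 + V)/(V + k) (N(k, V) = (V + 73)/(k + V) = (73 + V)/(V + k))
(N(177, -18) + 45477)/(-14556 + v) = ((73 - 18)/(-18 + 177) + 45477)/(-14556 - 24721) = (55/159 + 45477)/(-39277) = ((1/159)*55 + 45477)*(-1/39277) = (55/159 + 45477)*(-1/39277) = (7230898/159)*(-1/39277) = -7230898/6245043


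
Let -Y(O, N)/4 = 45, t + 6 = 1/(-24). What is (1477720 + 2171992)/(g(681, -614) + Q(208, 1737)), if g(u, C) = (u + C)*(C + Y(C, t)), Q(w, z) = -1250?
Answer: -228107/3403 ≈ -67.031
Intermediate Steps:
t = -145/24 (t = -6 + 1/(-24) = -6 - 1/24 = -145/24 ≈ -6.0417)
Y(O, N) = -180 (Y(O, N) = -4*45 = -180)
g(u, C) = (-180 + C)*(C + u) (g(u, C) = (u + C)*(C - 180) = (C + u)*(-180 + C) = (-180 + C)*(C + u))
(1477720 + 2171992)/(g(681, -614) + Q(208, 1737)) = (1477720 + 2171992)/(((-614)**2 - 180*(-614) - 180*681 - 614*681) - 1250) = 3649712/((376996 + 110520 - 122580 - 418134) - 1250) = 3649712/(-53198 - 1250) = 3649712/(-54448) = 3649712*(-1/54448) = -228107/3403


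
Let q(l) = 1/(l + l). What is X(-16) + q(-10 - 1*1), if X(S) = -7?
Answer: -155/22 ≈ -7.0455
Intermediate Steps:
q(l) = 1/(2*l)
X(-16) + q(-10 - 1*1) = -7 + 1/(2*(-10 - 1*1)) = -7 + 1/(2*(-10 - 1)) = -7 + (1/2)/(-11) = -7 + (1/2)*(-1/11) = -7 - 1/22 = -155/22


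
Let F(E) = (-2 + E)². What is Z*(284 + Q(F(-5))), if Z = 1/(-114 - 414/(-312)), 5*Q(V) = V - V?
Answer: -14768/5859 ≈ -2.5206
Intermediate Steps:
Q(V) = 0 (Q(V) = (V - V)/5 = (⅕)*0 = 0)
Z = -52/5859 (Z = 1/(-114 - 414*(-1/312)) = 1/(-114 + 69/52) = 1/(-5859/52) = -52/5859 ≈ -0.0088752)
Z*(284 + Q(F(-5))) = -52*(284 + 0)/5859 = -52/5859*284 = -14768/5859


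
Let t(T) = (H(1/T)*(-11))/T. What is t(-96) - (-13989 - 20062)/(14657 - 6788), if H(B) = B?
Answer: 104575819/24173568 ≈ 4.3260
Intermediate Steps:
t(T) = -11/T² (t(T) = (-11/T)/T = -11/T²)
t(-96) - (-13989 - 20062)/(14657 - 6788) = -11/(-96)² - (-13989 - 20062)/(14657 - 6788) = -11*1/9216 - (-34051)/7869 = -11/9216 - (-34051)/7869 = -11/9216 - 1*(-34051/7869) = -11/9216 + 34051/7869 = 104575819/24173568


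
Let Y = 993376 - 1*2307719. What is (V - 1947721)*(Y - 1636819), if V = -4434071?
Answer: 18833702042304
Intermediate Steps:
Y = -1314343 (Y = 993376 - 2307719 = -1314343)
(V - 1947721)*(Y - 1636819) = (-4434071 - 1947721)*(-1314343 - 1636819) = -6381792*(-2951162) = 18833702042304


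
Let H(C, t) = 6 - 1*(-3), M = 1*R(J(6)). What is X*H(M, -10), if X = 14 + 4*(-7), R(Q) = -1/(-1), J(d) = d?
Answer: -126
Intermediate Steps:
R(Q) = 1 (R(Q) = -1*(-1) = 1)
M = 1 (M = 1*1 = 1)
H(C, t) = 9 (H(C, t) = 6 + 3 = 9)
X = -14 (X = 14 - 28 = -14)
X*H(M, -10) = -14*9 = -126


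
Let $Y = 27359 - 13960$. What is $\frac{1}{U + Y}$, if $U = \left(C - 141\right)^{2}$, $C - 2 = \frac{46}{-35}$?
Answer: $\frac{1225}{40531696} \approx 3.0223 \cdot 10^{-5}$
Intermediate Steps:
$C = \frac{24}{35}$ ($C = 2 + \frac{46}{-35} = 2 + 46 \left(- \frac{1}{35}\right) = 2 - \frac{46}{35} = \frac{24}{35} \approx 0.68571$)
$Y = 13399$
$U = \frac{24117921}{1225}$ ($U = \left(\frac{24}{35} - 141\right)^{2} = \left(- \frac{4911}{35}\right)^{2} = \frac{24117921}{1225} \approx 19688.0$)
$\frac{1}{U + Y} = \frac{1}{\frac{24117921}{1225} + 13399} = \frac{1}{\frac{40531696}{1225}} = \frac{1225}{40531696}$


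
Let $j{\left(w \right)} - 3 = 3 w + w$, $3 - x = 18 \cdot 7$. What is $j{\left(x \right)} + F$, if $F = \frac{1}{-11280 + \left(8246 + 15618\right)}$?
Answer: $- \frac{6153575}{12584} \approx -489.0$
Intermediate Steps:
$x = -123$ ($x = 3 - 18 \cdot 7 = 3 - 126 = -123$)
$j{\left(w \right)} = 3 + 4 w$ ($j{\left(w \right)} = 3 + \left(3 w + w\right) = 3 + 4 w$)
$F = \frac{1}{12584}$ ($F = \frac{1}{-11280 + 23864} = \frac{1}{12584} \approx 7.9466 \cdot 10^{-5}$)
$j{\left(x \right)} + F = \left(3 + 4 \left(-123\right)\right) + \frac{1}{12584} = \left(3 - 492\right) + \frac{1}{12584} = -489 + \frac{1}{12584} = - \frac{6153575}{12584}$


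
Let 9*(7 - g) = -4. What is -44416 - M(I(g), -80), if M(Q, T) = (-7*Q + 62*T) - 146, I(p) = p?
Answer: -353321/9 ≈ -39258.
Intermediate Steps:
g = 67/9 (g = 7 - ⅑*(-4) = 7 + 4/9 = 67/9 ≈ 7.4444)
M(Q, T) = -146 - 7*Q + 62*T
-44416 - M(I(g), -80) = -44416 - (-146 - 7*67/9 + 62*(-80)) = -44416 - (-146 - 469/9 - 4960) = -44416 - 1*(-46423/9) = -44416 + 46423/9 = -353321/9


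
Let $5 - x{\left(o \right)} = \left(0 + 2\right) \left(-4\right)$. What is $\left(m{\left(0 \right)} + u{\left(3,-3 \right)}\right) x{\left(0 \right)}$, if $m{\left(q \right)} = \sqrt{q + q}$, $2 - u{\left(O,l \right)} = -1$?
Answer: $39$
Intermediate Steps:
$u{\left(O,l \right)} = 3$ ($u{\left(O,l \right)} = 2 - -1 = 2 + 1 = 3$)
$m{\left(q \right)} = \sqrt{2} \sqrt{q}$ ($m{\left(q \right)} = \sqrt{2 q} = \sqrt{2} \sqrt{q}$)
$x{\left(o \right)} = 13$ ($x{\left(o \right)} = 5 - \left(0 + 2\right) \left(-4\right) = 5 - 2 \left(-4\right) = 5 - -8 = 5 + 8 = 13$)
$\left(m{\left(0 \right)} + u{\left(3,-3 \right)}\right) x{\left(0 \right)} = \left(\sqrt{2} \sqrt{0} + 3\right) 13 = \left(\sqrt{2} \cdot 0 + 3\right) 13 = \left(0 + 3\right) 13 = 3 \cdot 13 = 39$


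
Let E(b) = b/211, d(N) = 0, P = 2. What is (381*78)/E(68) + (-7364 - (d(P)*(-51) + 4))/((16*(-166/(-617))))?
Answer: 510790965/5644 ≈ 90502.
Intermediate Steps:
E(b) = b/211 (E(b) = b*(1/211) = b/211)
(381*78)/E(68) + (-7364 - (d(P)*(-51) + 4))/((16*(-166/(-617)))) = (381*78)/(((1/211)*68)) + (-7364 - (0*(-51) + 4))/((16*(-166/(-617)))) = 29718/(68/211) + (-7364 - (0 + 4))/((16*(-166*(-1/617)))) = 29718*(211/68) + (-7364 - 1*4)/((16*(166/617))) = 3135249/34 + (-7364 - 4)/(2656/617) = 3135249/34 - 7368*617/2656 = 3135249/34 - 568257/332 = 510790965/5644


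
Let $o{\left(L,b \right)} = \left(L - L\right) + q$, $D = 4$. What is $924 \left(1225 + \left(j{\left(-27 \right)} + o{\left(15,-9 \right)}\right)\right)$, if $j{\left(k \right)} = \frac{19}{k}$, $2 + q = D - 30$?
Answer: $\frac{9948400}{9} \approx 1.1054 \cdot 10^{6}$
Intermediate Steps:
$q = -28$ ($q = -2 + \left(4 - 30\right) = -2 - 26 = -28$)
$o{\left(L,b \right)} = -28$ ($o{\left(L,b \right)} = \left(L - L\right) - 28 = 0 - 28 = -28$)
$924 \left(1225 + \left(j{\left(-27 \right)} + o{\left(15,-9 \right)}\right)\right) = 924 \left(1225 - \left(28 - \frac{19}{-27}\right)\right) = 924 \left(1225 + \left(19 \left(- \frac{1}{27}\right) - 28\right)\right) = 924 \left(1225 - \frac{775}{27}\right) = 924 \cdot \frac{32300}{27} = \frac{9948400}{9}$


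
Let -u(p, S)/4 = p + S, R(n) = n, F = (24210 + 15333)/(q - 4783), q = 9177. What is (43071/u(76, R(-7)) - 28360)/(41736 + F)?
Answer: -5763778969/8437666242 ≈ -0.68310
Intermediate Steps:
F = 39543/4394 (F = (24210 + 15333)/(9177 - 4783) = 39543/4394 ≈ 8.9993)
u(p, S) = -4*S - 4*p (u(p, S) = -4*(p + S) = -4*(S + p) = -4*S - 4*p)
(43071/u(76, R(-7)) - 28360)/(41736 + F) = (43071/(-4*(-7) - 4*76) - 28360)/(41736 + 39543/4394) = (43071/(28 - 304) - 28360)/(183427527/4394) = (43071/(-276) - 28360)*(4394/183427527) = (43071*(-1/276) - 28360)*(4394/183427527) = (-14357/92 - 28360)*(4394/183427527) = -2623477/92*4394/183427527 = -5763778969/8437666242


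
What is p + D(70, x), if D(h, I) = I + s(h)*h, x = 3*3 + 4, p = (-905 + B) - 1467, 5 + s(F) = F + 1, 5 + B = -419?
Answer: 1837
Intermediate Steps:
B = -424 (B = -5 - 419 = -424)
s(F) = -4 + F (s(F) = -5 + (F + 1) = -5 + (1 + F) = -4 + F)
p = -2796 (p = (-905 - 424) - 1467 = -1329 - 1467 = -2796)
x = 13 (x = 9 + 4 = 13)
D(h, I) = I + h*(-4 + h) (D(h, I) = I + (-4 + h)*h = I + h*(-4 + h))
p + D(70, x) = -2796 + (13 + 70*(-4 + 70)) = -2796 + (13 + 70*66) = -2796 + (13 + 4620) = -2796 + 4633 = 1837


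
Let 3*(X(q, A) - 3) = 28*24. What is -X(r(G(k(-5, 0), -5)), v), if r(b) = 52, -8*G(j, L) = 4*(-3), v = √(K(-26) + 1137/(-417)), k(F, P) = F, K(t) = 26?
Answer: -227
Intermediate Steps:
v = √449665/139 (v = √(26 + 1137/(-417)) = √(26 + 1137*(-1/417)) = √(26 - 379/139) = √(3235/139) = √449665/139 ≈ 4.8242)
G(j, L) = 3/2 (G(j, L) = -(-3)/2 = -⅛*(-12) = 3/2)
X(q, A) = 227 (X(q, A) = 3 + (28*24)/3 = 3 + (⅓)*672 = 3 + 224 = 227)
-X(r(G(k(-5, 0), -5)), v) = -1*227 = -227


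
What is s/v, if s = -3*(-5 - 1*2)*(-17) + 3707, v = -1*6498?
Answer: -1675/3249 ≈ -0.51554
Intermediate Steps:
v = -6498
s = 3350 (s = -3*(-5 - 2)*(-17) + 3707 = -3*(-7)*(-17) + 3707 = 21*(-17) + 3707 = -357 + 3707 = 3350)
s/v = 3350/(-6498) = 3350*(-1/6498) = -1675/3249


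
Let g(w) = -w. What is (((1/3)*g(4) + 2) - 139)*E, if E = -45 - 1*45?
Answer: 12450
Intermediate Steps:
E = -90 (E = -45 - 45 = -90)
(((1/3)*g(4) + 2) - 139)*E = (((1/3)*(-1*4) + 2) - 139)*(-90) = (((1*(⅓))*(-4) + 2) - 139)*(-90) = (((⅓)*(-4) + 2) - 139)*(-90) = ((-4/3 + 2) - 139)*(-90) = (⅔ - 139)*(-90) = -415/3*(-90) = 12450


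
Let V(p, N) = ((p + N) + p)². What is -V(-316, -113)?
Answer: -555025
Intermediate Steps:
V(p, N) = (N + 2*p)² (V(p, N) = ((N + p) + p)² = (N + 2*p)²)
-V(-316, -113) = -(-113 + 2*(-316))² = -(-113 - 632)² = -1*(-745)² = -1*555025 = -555025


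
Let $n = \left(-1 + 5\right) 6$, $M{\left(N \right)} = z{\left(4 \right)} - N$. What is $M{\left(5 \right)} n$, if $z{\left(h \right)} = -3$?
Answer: $-192$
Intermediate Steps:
$M{\left(N \right)} = -3 - N$
$n = 24$ ($n = 4 \cdot 6 = 24$)
$M{\left(5 \right)} n = \left(-3 - 5\right) 24 = \left(-8\right) 24 = -192$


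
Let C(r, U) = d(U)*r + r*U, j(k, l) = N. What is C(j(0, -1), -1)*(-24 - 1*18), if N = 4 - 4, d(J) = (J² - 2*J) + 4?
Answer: 0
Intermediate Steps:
d(J) = 4 + J² - 2*J
N = 0
j(k, l) = 0
C(r, U) = U*r + r*(4 + U² - 2*U) (C(r, U) = (4 + U² - 2*U)*r + r*U = r*(4 + U² - 2*U) + U*r = U*r + r*(4 + U² - 2*U))
C(j(0, -1), -1)*(-24 - 1*18) = (0*(4 + (-1)² - 1*(-1)))*(-24 - 1*18) = (0*(4 + 1 + 1))*(-24 - 18) = (0*6)*(-42) = 0*(-42) = 0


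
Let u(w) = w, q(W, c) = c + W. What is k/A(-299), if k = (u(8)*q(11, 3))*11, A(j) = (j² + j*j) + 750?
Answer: 77/11222 ≈ 0.0068615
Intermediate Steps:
q(W, c) = W + c
A(j) = 750 + 2*j² (A(j) = (j² + j²) + 750 = 2*j² + 750 = 750 + 2*j²)
k = 1232 (k = (8*(11 + 3))*11 = (8*14)*11 = 112*11 = 1232)
k/A(-299) = 1232/(750 + 2*(-299)²) = 1232/(750 + 2*89401) = 1232/(750 + 178802) = 1232/179552 = 1232*(1/179552) = 77/11222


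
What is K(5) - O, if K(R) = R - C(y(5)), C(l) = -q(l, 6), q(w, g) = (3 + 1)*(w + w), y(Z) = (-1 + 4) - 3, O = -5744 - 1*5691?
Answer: 11440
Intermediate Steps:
O = -11435 (O = -5744 - 5691 = -11435)
y(Z) = 0 (y(Z) = 3 - 3 = 0)
q(w, g) = 8*w (q(w, g) = 4*(2*w) = 8*w)
C(l) = -8*l
K(R) = R (K(R) = R - (-8)*0 = R - 1*0 = R + 0 = R)
K(5) - O = 5 - 1*(-11435) = 5 + 11435 = 11440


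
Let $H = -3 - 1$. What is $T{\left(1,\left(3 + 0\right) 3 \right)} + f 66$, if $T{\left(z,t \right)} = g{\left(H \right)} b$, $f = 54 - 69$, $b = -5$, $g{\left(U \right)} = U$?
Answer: $-970$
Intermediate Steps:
$H = -4$ ($H = -3 - 1 = -4$)
$f = -15$ ($f = 54 - 69 = -15$)
$T{\left(z,t \right)} = 20$ ($T{\left(z,t \right)} = \left(-4\right) \left(-5\right) = 20$)
$T{\left(1,\left(3 + 0\right) 3 \right)} + f 66 = 20 - 990 = -970$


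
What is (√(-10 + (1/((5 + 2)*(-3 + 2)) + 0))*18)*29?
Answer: 522*I*√497/7 ≈ 1662.5*I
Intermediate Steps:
(√(-10 + (1/((5 + 2)*(-3 + 2)) + 0))*18)*29 = (√(-10 + (1/(7*(-1)) + 0))*18)*29 = (√(-10 + ((⅐)*(-1) + 0))*18)*29 = (√(-10 + (-⅐ + 0))*18)*29 = (√(-10 - ⅐)*18)*29 = (√(-71/7)*18)*29 = ((I*√497/7)*18)*29 = (18*I*√497/7)*29 = 522*I*√497/7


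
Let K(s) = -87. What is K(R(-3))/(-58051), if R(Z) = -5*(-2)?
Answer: 87/58051 ≈ 0.0014987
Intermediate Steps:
R(Z) = 10
K(R(-3))/(-58051) = -87/(-58051) = -87*(-1/58051) = 87/58051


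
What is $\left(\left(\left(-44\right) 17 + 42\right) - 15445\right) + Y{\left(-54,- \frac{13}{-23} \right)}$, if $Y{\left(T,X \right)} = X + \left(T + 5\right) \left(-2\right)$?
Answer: $- \frac{369206}{23} \approx -16052.0$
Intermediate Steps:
$Y{\left(T,X \right)} = -10 + X - 2 T$ ($Y{\left(T,X \right)} = X + \left(5 + T\right) \left(-2\right) = X - \left(10 + 2 T\right) = -10 + X - 2 T$)
$\left(\left(\left(-44\right) 17 + 42\right) - 15445\right) + Y{\left(-54,- \frac{13}{-23} \right)} = \left(\left(\left(-44\right) 17 + 42\right) - 15445\right) - \left(-98 - \frac{13}{23}\right) = \left(\left(-748 + 42\right) - 15445\right) - - \frac{2267}{23} = \left(-706 - 15445\right) + \left(-10 + \frac{13}{23} + 108\right) = -16151 + \frac{2267}{23} = - \frac{369206}{23}$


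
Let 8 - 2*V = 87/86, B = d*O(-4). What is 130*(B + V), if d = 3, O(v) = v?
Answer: -95095/86 ≈ -1105.8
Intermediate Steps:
B = -12 (B = 3*(-4) = -12)
V = 601/172 (V = 4 - 87/(2*86) = 4 - ½*87/86 = 4 - 87/172 = 601/172 ≈ 3.4942)
130*(B + V) = 130*(-12 + 601/172) = 130*(-1463/172) = -95095/86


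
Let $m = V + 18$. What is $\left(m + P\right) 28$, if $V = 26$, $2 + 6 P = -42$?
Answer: $\frac{3080}{3} \approx 1026.7$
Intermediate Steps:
$P = - \frac{22}{3}$ ($P = - \frac{1}{3} + \frac{1}{6} \left(-42\right) = - \frac{1}{3} - 7 = - \frac{22}{3} \approx -7.3333$)
$m = 44$ ($m = 26 + 18 = 44$)
$\left(m + P\right) 28 = \left(44 - \frac{22}{3}\right) 28 = \frac{110}{3} \cdot 28 = \frac{3080}{3}$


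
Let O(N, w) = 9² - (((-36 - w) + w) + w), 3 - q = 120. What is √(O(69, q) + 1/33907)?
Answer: √269026241773/33907 ≈ 15.297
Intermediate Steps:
q = -117 (q = 3 - 1*120 = 3 - 120 = -117)
O(N, w) = 117 - w (O(N, w) = 81 - (-36 + w) = 81 + (36 - w) = 117 - w)
√(O(69, q) + 1/33907) = √((117 - 1*(-117)) + 1/33907) = √((117 + 117) + 1/33907) = √(234 + 1/33907) = √(7934239/33907) = √269026241773/33907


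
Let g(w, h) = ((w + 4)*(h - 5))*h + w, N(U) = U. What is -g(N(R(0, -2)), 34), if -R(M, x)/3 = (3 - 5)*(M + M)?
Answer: -3944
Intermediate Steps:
R(M, x) = 12*M (R(M, x) = -3*(3 - 5)*(M + M) = -(-6)*2*M = -(-12)*M = 12*M)
g(w, h) = w + h*(-5 + h)*(4 + w) (g(w, h) = ((4 + w)*(-5 + h))*h + w = ((-5 + h)*(4 + w))*h + w = h*(-5 + h)*(4 + w) + w = w + h*(-5 + h)*(4 + w))
-g(N(R(0, -2)), 34) = -(12*0 - 20*34 + 4*34² + (12*0)*34² - 5*34*12*0) = -(0 - 680 + 4*1156 + 0*1156 - 5*34*0) = -(0 - 680 + 4624 + 0 + 0) = -1*3944 = -3944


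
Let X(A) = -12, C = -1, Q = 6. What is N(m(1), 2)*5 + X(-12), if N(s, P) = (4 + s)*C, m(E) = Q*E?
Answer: -62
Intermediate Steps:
m(E) = 6*E
N(s, P) = -4 - s (N(s, P) = (4 + s)*(-1) = -4 - s)
N(m(1), 2)*5 + X(-12) = (-4 - 6)*5 - 12 = -10*5 - 12 = -50 - 12 = -62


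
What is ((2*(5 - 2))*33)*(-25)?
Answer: -4950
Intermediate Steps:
((2*(5 - 2))*33)*(-25) = ((2*3)*33)*(-25) = (6*33)*(-25) = 198*(-25) = -4950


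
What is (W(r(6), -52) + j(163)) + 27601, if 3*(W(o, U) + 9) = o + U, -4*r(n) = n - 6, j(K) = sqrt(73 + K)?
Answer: 82724/3 + 2*sqrt(59) ≈ 27590.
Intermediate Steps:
r(n) = 3/2 - n/4 (r(n) = -(n - 6)/4 = -(-6 + n)/4 = 3/2 - n/4)
W(o, U) = -9 + U/3 + o/3 (W(o, U) = -9 + (o + U)/3 = -9 + (U + o)/3 = -9 + (U/3 + o/3) = -9 + U/3 + o/3)
(W(r(6), -52) + j(163)) + 27601 = ((-9 + (1/3)*(-52) + (3/2 - 1/4*6)/3) + sqrt(73 + 163)) + 27601 = ((-9 - 52/3 + (3/2 - 3/2)/3) + sqrt(236)) + 27601 = ((-9 - 52/3 + (1/3)*0) + 2*sqrt(59)) + 27601 = ((-9 - 52/3 + 0) + 2*sqrt(59)) + 27601 = (-79/3 + 2*sqrt(59)) + 27601 = 82724/3 + 2*sqrt(59)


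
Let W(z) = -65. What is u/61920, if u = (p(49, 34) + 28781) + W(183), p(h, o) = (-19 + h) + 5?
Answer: 28751/61920 ≈ 0.46432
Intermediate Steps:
p(h, o) = -14 + h
u = 28751 (u = ((-14 + 49) + 28781) - 65 = (35 + 28781) - 65 = 28816 - 65 = 28751)
u/61920 = 28751/61920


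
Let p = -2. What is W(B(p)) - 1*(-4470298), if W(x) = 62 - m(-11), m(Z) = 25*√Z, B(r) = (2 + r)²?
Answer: 4470360 - 25*I*√11 ≈ 4.4704e+6 - 82.916*I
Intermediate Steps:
W(x) = 62 - 25*I*√11 (W(x) = 62 - 25*√(-11) = 62 - 25*I*√11)
W(B(p)) - 1*(-4470298) = (62 - 25*I*√11) - 1*(-4470298) = (62 - 25*I*√11) + 4470298 = 4470360 - 25*I*√11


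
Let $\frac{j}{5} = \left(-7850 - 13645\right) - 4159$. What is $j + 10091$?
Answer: $-118179$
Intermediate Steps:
$j = -128270$ ($j = 5 \left(\left(-7850 - 13645\right) - 4159\right) = 5 \left(-21495 - 4159\right) = 5 \left(-25654\right) = -128270$)
$j + 10091 = -128270 + 10091 = -118179$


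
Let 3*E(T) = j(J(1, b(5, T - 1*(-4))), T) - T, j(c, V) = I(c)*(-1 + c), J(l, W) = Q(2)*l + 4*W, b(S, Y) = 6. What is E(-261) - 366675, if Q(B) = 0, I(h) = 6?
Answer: -366542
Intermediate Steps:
J(l, W) = 4*W (J(l, W) = 0*l + 4*W = 0 + 4*W = 4*W)
j(c, V) = -6 + 6*c (j(c, V) = 6*(-1 + c) = -6 + 6*c)
E(T) = 46 - T/3 (E(T) = ((-6 + 6*(4*6)) - T)/3 = ((-6 + 6*24) - T)/3 = ((-6 + 144) - T)/3 = (138 - T)/3 = 46 - T/3)
E(-261) - 366675 = (46 - 1/3*(-261)) - 366675 = (46 + 87) - 366675 = 133 - 366675 = -366542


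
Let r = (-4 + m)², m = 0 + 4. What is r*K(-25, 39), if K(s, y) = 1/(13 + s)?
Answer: 0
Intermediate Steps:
m = 4
r = 0 (r = (-4 + 4)² = 0² = 0)
r*K(-25, 39) = 0/(13 - 25) = 0/(-12) = 0*(-1/12) = 0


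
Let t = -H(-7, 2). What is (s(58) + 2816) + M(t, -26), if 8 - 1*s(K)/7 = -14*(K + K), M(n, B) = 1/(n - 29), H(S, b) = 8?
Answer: 526879/37 ≈ 14240.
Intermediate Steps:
t = -8 (t = -1*8 = -8)
M(n, B) = 1/(-29 + n)
s(K) = 56 + 196*K (s(K) = 56 - (-98)*(K + K) = 56 - (-98)*2*K = 56 - (-196)*K = 56 + 196*K)
(s(58) + 2816) + M(t, -26) = ((56 + 196*58) + 2816) + 1/(-29 - 8) = ((56 + 11368) + 2816) + 1/(-37) = (11424 + 2816) - 1/37 = 14240 - 1/37 = 526879/37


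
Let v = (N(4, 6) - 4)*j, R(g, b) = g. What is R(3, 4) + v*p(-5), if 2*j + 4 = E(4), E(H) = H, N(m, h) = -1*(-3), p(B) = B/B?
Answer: 3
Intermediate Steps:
p(B) = 1
N(m, h) = 3
j = 0 (j = -2 + (1/2)*4 = -2 + 2 = 0)
v = 0 (v = (3 - 4)*0 = -1*0 = 0)
R(3, 4) + v*p(-5) = 3 + 0*1 = 3 + 0 = 3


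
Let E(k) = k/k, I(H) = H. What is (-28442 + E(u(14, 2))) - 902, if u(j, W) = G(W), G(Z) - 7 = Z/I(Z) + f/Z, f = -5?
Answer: -29343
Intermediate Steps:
G(Z) = 8 - 5/Z (G(Z) = 7 + (Z/Z - 5/Z) = 7 + (1 - 5/Z) = 8 - 5/Z)
u(j, W) = 8 - 5/W
E(k) = 1
(-28442 + E(u(14, 2))) - 902 = (-28442 + 1) - 902 = -28441 - 902 = -29343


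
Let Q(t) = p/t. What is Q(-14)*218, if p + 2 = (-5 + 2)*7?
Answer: 2507/7 ≈ 358.14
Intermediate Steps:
p = -23 (p = -2 + (-5 + 2)*7 = -2 - 3*7 = -2 - 21 = -23)
Q(t) = -23/t
Q(-14)*218 = -23/(-14)*218 = -23*(-1/14)*218 = (23/14)*218 = 2507/7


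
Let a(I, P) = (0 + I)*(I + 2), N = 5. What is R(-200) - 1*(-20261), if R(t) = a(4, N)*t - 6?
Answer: 15455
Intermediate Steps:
a(I, P) = I*(2 + I)
R(t) = -6 + 24*t (R(t) = (4*(2 + 4))*t - 6 = (4*6)*t - 6 = 24*t - 6 = -6 + 24*t)
R(-200) - 1*(-20261) = (-6 + 24*(-200)) - 1*(-20261) = (-6 - 4800) + 20261 = -4806 + 20261 = 15455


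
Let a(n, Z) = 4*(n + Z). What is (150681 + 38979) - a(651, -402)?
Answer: 188664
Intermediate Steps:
a(n, Z) = 4*Z + 4*n (a(n, Z) = 4*(Z + n) = 4*Z + 4*n)
(150681 + 38979) - a(651, -402) = (150681 + 38979) - (4*(-402) + 4*651) = 189660 - (-1608 + 2604) = 189660 - 1*996 = 189660 - 996 = 188664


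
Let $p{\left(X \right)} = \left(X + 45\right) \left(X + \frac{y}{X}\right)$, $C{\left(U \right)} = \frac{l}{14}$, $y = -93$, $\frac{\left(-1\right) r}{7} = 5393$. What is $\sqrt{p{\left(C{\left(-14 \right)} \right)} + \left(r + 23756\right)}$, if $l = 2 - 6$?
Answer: $\frac{\sqrt{107158}}{14} \approx 23.382$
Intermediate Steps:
$r = -37751$ ($r = \left(-7\right) 5393 = -37751$)
$l = -4$
$C{\left(U \right)} = - \frac{2}{7}$ ($C{\left(U \right)} = - \frac{4}{14} = \left(-4\right) \frac{1}{14} = - \frac{2}{7}$)
$p{\left(X \right)} = \left(45 + X\right) \left(X - \frac{93}{X}\right)$ ($p{\left(X \right)} = \left(X + 45\right) \left(X - \frac{93}{X}\right) = \left(45 + X\right) \left(X - \frac{93}{X}\right)$)
$\sqrt{p{\left(C{\left(-14 \right)} \right)} + \left(r + 23756\right)} = \sqrt{\left(-93 + \left(- \frac{2}{7}\right)^{2} - \frac{4185}{- \frac{2}{7}} + 45 \left(- \frac{2}{7}\right)\right) + \left(-37751 + 23756\right)} = \sqrt{\left(-93 + \frac{4}{49} - - \frac{29295}{2} - \frac{90}{7}\right) - 13995} = \sqrt{\left(-93 + \frac{4}{49} + \frac{29295}{2} - \frac{90}{7}\right) - 13995} = \sqrt{\frac{1425089}{98} - 13995} = \sqrt{\frac{53579}{98}} = \frac{\sqrt{107158}}{14}$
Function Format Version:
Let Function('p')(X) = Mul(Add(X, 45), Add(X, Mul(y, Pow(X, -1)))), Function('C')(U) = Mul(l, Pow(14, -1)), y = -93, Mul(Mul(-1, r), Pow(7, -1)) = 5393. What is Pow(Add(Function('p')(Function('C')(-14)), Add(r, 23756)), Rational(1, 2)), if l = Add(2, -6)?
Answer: Mul(Rational(1, 14), Pow(107158, Rational(1, 2))) ≈ 23.382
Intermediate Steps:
r = -37751 (r = Mul(-7, 5393) = -37751)
l = -4
Function('C')(U) = Rational(-2, 7) (Function('C')(U) = Mul(-4, Pow(14, -1)) = Mul(-4, Rational(1, 14)) = Rational(-2, 7))
Function('p')(X) = Mul(Add(45, X), Add(X, Mul(-93, Pow(X, -1)))) (Function('p')(X) = Mul(Add(X, 45), Add(X, Mul(-93, Pow(X, -1)))) = Mul(Add(45, X), Add(X, Mul(-93, Pow(X, -1)))))
Pow(Add(Function('p')(Function('C')(-14)), Add(r, 23756)), Rational(1, 2)) = Pow(Add(Add(-93, Pow(Rational(-2, 7), 2), Mul(-4185, Pow(Rational(-2, 7), -1)), Mul(45, Rational(-2, 7))), Add(-37751, 23756)), Rational(1, 2)) = Pow(Add(Add(-93, Rational(4, 49), Mul(-4185, Rational(-7, 2)), Rational(-90, 7)), -13995), Rational(1, 2)) = Pow(Add(Add(-93, Rational(4, 49), Rational(29295, 2), Rational(-90, 7)), -13995), Rational(1, 2)) = Pow(Add(Rational(1425089, 98), -13995), Rational(1, 2)) = Pow(Rational(53579, 98), Rational(1, 2)) = Mul(Rational(1, 14), Pow(107158, Rational(1, 2)))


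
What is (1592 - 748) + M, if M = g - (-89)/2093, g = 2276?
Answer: 6530249/2093 ≈ 3120.0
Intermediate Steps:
M = 4763757/2093 (M = 2276 - (-89)/2093 = 2276 - 1*(-89/2093) = 2276 + 89/2093 = 4763757/2093 ≈ 2276.0)
(1592 - 748) + M = (1592 - 748) + 4763757/2093 = 844 + 4763757/2093 = 6530249/2093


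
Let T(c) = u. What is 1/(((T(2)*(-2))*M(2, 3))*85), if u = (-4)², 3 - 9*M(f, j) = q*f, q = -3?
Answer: -1/2720 ≈ -0.00036765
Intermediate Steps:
M(f, j) = ⅓ + f/3 (M(f, j) = ⅓ - (-1)*f/3 = ⅓ + f/3)
u = 16
T(c) = 16
1/(((T(2)*(-2))*M(2, 3))*85) = 1/(((16*(-2))*(⅓ + (⅓)*2))*85) = 1/(-32*(⅓ + ⅔)*85) = 1/(-32*1*85) = 1/(-32*85) = 1/(-2720) = -1/2720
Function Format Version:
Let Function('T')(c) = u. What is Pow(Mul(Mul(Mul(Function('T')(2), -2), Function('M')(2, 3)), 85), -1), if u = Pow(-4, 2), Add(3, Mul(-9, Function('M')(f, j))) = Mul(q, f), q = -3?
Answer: Rational(-1, 2720) ≈ -0.00036765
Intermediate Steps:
Function('M')(f, j) = Add(Rational(1, 3), Mul(Rational(1, 3), f)) (Function('M')(f, j) = Add(Rational(1, 3), Mul(Rational(-1, 9), Mul(-3, f))) = Add(Rational(1, 3), Mul(Rational(1, 3), f)))
u = 16
Function('T')(c) = 16
Pow(Mul(Mul(Mul(Function('T')(2), -2), Function('M')(2, 3)), 85), -1) = Pow(Mul(Mul(Mul(16, -2), Add(Rational(1, 3), Mul(Rational(1, 3), 2))), 85), -1) = Pow(Mul(Mul(-32, Add(Rational(1, 3), Rational(2, 3))), 85), -1) = Pow(Mul(Mul(-32, 1), 85), -1) = Pow(Mul(-32, 85), -1) = Pow(-2720, -1) = Rational(-1, 2720)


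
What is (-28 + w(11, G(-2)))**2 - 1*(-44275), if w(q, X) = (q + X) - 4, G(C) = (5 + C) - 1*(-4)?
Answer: 44471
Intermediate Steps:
G(C) = 9 + C (G(C) = (5 + C) + 4 = 9 + C)
w(q, X) = -4 + X + q (w(q, X) = (X + q) - 4 = -4 + X + q)
(-28 + w(11, G(-2)))**2 - 1*(-44275) = (-28 + (-4 + (9 - 2) + 11))**2 - 1*(-44275) = (-28 + (-4 + 7 + 11))**2 + 44275 = (-28 + 14)**2 + 44275 = (-14)**2 + 44275 = 196 + 44275 = 44471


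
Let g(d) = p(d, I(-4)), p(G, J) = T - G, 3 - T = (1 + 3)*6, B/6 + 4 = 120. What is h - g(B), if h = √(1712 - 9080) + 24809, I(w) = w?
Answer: 25526 + 2*I*√1842 ≈ 25526.0 + 85.837*I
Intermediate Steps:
B = 696 (B = -24 + 6*120 = -24 + 720 = 696)
T = -21 (T = 3 - (1 + 3)*6 = 3 - 4*6 = 3 - 1*24 = 3 - 24 = -21)
p(G, J) = -21 - G
h = 24809 + 2*I*√1842 (h = √(-7368) + 24809 = 2*I*√1842 + 24809 = 24809 + 2*I*√1842 ≈ 24809.0 + 85.837*I)
g(d) = -21 - d
h - g(B) = (24809 + 2*I*√1842) - (-21 - 1*696) = (24809 + 2*I*√1842) - (-21 - 696) = (24809 + 2*I*√1842) - 1*(-717) = (24809 + 2*I*√1842) + 717 = 25526 + 2*I*√1842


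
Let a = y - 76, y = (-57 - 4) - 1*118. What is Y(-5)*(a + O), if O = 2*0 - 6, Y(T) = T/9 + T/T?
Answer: -116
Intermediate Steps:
y = -179 (y = -61 - 118 = -179)
Y(T) = 1 + T/9 (Y(T) = T*(⅑) + 1 = T/9 + 1 = 1 + T/9)
O = -6 (O = 0 - 6 = -6)
a = -255 (a = -179 - 76 = -255)
Y(-5)*(a + O) = (1 + (⅑)*(-5))*(-255 - 6) = (1 - 5/9)*(-261) = (4/9)*(-261) = -116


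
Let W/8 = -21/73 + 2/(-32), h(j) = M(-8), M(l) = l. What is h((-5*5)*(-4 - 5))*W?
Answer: 1636/73 ≈ 22.411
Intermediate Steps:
h(j) = -8
W = -409/146 (W = 8*(-21/73 + 2/(-32)) = 8*(-21*1/73 + 2*(-1/32)) = 8*(-21/73 - 1/16) = 8*(-409/1168) = -409/146 ≈ -2.8014)
h((-5*5)*(-4 - 5))*W = -8*(-409/146) = 1636/73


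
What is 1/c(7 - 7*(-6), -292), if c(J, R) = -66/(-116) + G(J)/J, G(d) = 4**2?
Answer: 2842/2545 ≈ 1.1167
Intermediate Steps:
G(d) = 16
c(J, R) = 33/58 + 16/J (c(J, R) = -66/(-116) + 16/J = -66*(-1/116) + 16/J = 33/58 + 16/J)
1/c(7 - 7*(-6), -292) = 1/(33/58 + 16/(7 - 7*(-6))) = 1/(33/58 + 16/(7 + 42)) = 1/(33/58 + 16/49) = 1/(2545/2842) = 2842/2545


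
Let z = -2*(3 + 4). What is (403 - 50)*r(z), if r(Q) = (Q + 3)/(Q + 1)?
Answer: 3883/13 ≈ 298.69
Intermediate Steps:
z = -14 (z = -2*7 = -14)
r(Q) = (3 + Q)/(1 + Q)
(403 - 50)*r(z) = (403 - 50)*((3 - 14)/(1 - 14)) = 353*(-11/(-13)) = 353*(-1/13*(-11)) = 353*(11/13) = 3883/13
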